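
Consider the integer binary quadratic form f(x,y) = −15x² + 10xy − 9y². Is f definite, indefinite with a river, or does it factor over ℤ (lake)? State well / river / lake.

D = b²−4ac = 10² − 4·(-15)·(-9) = -440
D < 0 ⇒ definite ⇒ every region one sign ⇒ single well

well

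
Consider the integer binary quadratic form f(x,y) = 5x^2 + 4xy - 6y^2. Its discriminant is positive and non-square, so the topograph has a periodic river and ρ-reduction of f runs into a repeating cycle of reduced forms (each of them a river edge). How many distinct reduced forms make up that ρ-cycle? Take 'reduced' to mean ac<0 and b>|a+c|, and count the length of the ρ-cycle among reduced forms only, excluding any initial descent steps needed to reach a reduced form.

D = 136, ⌊√D⌋ = 11
river: ρ → (-6,8,3)
river: ρ → (3,10,-3)
river: ρ → (-3,8,6)
river: ρ → (6,4,-5)
river: ρ → (-5,6,5)
river: ρ → (5,4,-6)
ρ-cycle length = 6 (tail of 0 descent steps not counted)

6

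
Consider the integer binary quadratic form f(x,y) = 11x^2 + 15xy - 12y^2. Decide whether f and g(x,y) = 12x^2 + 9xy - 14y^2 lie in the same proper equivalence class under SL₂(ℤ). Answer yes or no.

D₁ = 753, D₂ = 753
river cycle of f (length 24): (-12, 9, 14), (14, 19, -7), (-7, 23, 8), (8, 25, -4), (-4, 23, 14), (14, 5, -13), (-13, 21, 6), (6, 27, -1), (-1, 27, 6), (6, 21, -13), … (14 more)
river cycle of g (length 24): (-14, 19, 7), (7, 23, -8), (-8, 25, 4), (4, 23, -14), (-14, 5, 13), (13, 21, -6), (-6, 27, 1), (1, 27, -6), (-6, 21, 13), (13, 5, -14), … (14 more)
cycles differ ⇒ inequivalent

no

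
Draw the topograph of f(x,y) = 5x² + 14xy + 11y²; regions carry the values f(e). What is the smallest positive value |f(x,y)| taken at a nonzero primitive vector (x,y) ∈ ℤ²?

translate: b→4 (≡14 mod 10), so (5,14,11)→(5,4,2)
flip: (5,4,2)→(2,-4,5)
translate: b→0 (≡-4 mod 4), so (2,-4,5)→(2,0,3)
reduced (well bottom): (2,0,3) with a≤c, −a<b≤a
well minimum = a = 2

2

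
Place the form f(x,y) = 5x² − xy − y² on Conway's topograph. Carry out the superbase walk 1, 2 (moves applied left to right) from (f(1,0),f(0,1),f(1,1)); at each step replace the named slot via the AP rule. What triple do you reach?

start (5,-1,3) = (f(1,0),f(0,1),f(1,1))
replace slot 1: 2·((-1)+3) − 5 = -1 → (-1,-1,3)
replace slot 2: 2·((-1)+3) − (-1) = 5 → (-1,5,3)

-1,5,3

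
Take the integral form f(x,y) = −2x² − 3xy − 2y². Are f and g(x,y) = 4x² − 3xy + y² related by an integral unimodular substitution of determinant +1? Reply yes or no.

D₁ = -7, D₂ = -7
f is negative-definite; reduce −f:
−f: translate: b→-1 (≡3 mod 4), so (2,3,2)→(2,-1,1)
−f: flip: (2,-1,1)→(1,1,2)
−f: reduced (well bottom): (1,1,2) with a≤c, −a<b≤a
flip sign back: reduced form of f is (-1,-1,-2)
g: flip: (4,-3,1)→(1,3,4)
g: translate: b→1 (≡3 mod 2), so (1,3,4)→(1,1,2)
g: reduced (well bottom): (1,1,2) with a≤c, −a<b≤a
reduced forms (-1, -1, -2) vs (1, 1, 2) ⇒ inequivalent

no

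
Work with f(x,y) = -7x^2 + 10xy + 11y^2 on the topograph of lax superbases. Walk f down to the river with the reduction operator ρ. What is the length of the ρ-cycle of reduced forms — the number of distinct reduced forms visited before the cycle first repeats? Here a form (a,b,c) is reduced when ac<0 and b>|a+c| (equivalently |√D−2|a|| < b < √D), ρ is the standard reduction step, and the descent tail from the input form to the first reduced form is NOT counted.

D = 408, ⌊√D⌋ = 20
river: ρ → (11,12,-6)
river: ρ → (-6,12,11)
river: ρ → (11,10,-7)
river: ρ → (-7,18,3)
river: ρ → (3,18,-7)
river: ρ → (-7,10,11)
ρ-cycle length = 6 (tail of 0 descent steps not counted)

6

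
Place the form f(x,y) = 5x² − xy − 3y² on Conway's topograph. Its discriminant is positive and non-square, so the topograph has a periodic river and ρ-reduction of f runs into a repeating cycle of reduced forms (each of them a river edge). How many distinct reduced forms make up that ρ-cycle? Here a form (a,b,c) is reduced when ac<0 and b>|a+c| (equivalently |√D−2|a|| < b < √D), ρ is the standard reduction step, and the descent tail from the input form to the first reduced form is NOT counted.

D = 61, ⌊√D⌋ = 7
descent: ρ → (-3,7,1)  [lands on river]
river: ρ → (1,7,-3)
river: ρ → (-3,5,3)
river: ρ → (3,7,-1)
river: ρ → (-1,7,3)
river: ρ → (3,5,-3)
ρ-cycle length = 6 (tail of 1 descent step not counted)

6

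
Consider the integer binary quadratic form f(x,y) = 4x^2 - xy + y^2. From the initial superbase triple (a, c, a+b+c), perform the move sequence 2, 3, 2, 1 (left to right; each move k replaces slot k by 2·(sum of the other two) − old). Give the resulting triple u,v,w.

start (4,1,4) = (f(1,0),f(0,1),f(1,1))
replace slot 2: 2·(4+4) − 1 = 15 → (4,15,4)
replace slot 3: 2·(4+15) − 4 = 34 → (4,15,34)
replace slot 2: 2·(4+34) − 15 = 61 → (4,61,34)
replace slot 1: 2·(61+34) − 4 = 186 → (186,61,34)

186,61,34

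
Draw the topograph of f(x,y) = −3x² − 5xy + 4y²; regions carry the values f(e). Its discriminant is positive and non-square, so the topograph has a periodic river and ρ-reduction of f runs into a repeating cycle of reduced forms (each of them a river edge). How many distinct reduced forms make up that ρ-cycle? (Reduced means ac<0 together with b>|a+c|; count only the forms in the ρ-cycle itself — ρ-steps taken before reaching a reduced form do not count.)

D = 73, ⌊√D⌋ = 8
descent: ρ → (4,5,-3)  [lands on river]
river: ρ → (-3,7,2)
river: ρ → (2,5,-6)
river: ρ → (-6,7,1)
river: ρ → (1,7,-6)
river: ρ → (-6,5,2)
river: ρ → (2,7,-3)
river: ρ → (-3,5,4)
river: ρ → (4,3,-4)
river: ρ → (-4,5,3)
river: ρ → (3,7,-2)
river: ρ → (-2,5,6)
river: ρ → (6,7,-1)
river: ρ → (-1,7,6)
river: ρ → (6,5,-2)
river: ρ → (-2,7,3)
river: ρ → (3,5,-4)
river: ρ → (-4,3,4)
ρ-cycle length = 18 (tail of 1 descent step not counted)

18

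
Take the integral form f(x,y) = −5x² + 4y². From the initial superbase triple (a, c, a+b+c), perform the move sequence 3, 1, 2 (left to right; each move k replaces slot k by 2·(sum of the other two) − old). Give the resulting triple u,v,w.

start (-5,4,-1) = (f(1,0),f(0,1),f(1,1))
replace slot 3: 2·((-5)+4) − (-1) = -1 → (-5,4,-1)
replace slot 1: 2·(4+(-1)) − (-5) = 11 → (11,4,-1)
replace slot 2: 2·(11+(-1)) − 4 = 16 → (11,16,-1)

11,16,-1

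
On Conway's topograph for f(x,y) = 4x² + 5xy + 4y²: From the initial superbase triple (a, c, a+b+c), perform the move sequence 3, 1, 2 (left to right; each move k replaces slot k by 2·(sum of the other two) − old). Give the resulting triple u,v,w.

start (4,4,13) = (f(1,0),f(0,1),f(1,1))
replace slot 3: 2·(4+4) − 13 = 3 → (4,4,3)
replace slot 1: 2·(4+3) − 4 = 10 → (10,4,3)
replace slot 2: 2·(10+3) − 4 = 22 → (10,22,3)

10,22,3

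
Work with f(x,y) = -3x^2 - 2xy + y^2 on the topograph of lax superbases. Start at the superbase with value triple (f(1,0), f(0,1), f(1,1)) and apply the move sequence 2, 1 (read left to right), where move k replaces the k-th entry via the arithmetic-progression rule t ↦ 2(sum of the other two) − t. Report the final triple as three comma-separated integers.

start (-3,1,-4) = (f(1,0),f(0,1),f(1,1))
replace slot 2: 2·((-3)+(-4)) − 1 = -15 → (-3,-15,-4)
replace slot 1: 2·((-15)+(-4)) − (-3) = -35 → (-35,-15,-4)

-35,-15,-4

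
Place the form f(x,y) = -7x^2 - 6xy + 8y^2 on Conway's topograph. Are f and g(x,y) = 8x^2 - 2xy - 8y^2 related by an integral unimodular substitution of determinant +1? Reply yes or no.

D₁ = 260, D₂ = 260
river cycle of f (length 10): (8, 6, -7), (-7, 8, 7), (7, 6, -8), (-8, 10, 5), (5, 10, -8), (-8, 6, 7), (7, 8, -7), (-7, 6, 8), (8, 10, -5), (-5, 10, 8)
river cycle of g (length 6): (-8, 2, 8), (8, 14, -2), (-2, 14, 8), (8, 2, -8), (-8, 14, 2), (2, 14, -8)
cycles differ ⇒ inequivalent

no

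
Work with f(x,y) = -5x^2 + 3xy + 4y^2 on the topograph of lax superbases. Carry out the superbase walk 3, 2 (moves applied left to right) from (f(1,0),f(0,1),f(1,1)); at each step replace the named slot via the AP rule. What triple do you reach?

start (-5,4,2) = (f(1,0),f(0,1),f(1,1))
replace slot 3: 2·((-5)+4) − 2 = -4 → (-5,4,-4)
replace slot 2: 2·((-5)+(-4)) − 4 = -22 → (-5,-22,-4)

-5,-22,-4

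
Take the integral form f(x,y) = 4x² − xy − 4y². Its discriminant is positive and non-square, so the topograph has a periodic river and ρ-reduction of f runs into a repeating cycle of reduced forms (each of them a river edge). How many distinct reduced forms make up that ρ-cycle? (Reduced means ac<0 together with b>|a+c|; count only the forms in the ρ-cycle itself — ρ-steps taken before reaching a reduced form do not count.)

D = 65, ⌊√D⌋ = 8
descent: ρ → (-4,1,4)  [lands on river]
river: ρ → (4,7,-1)
river: ρ → (-1,7,4)
river: ρ → (4,1,-4)
river: ρ → (-4,7,1)
river: ρ → (1,7,-4)
ρ-cycle length = 6 (tail of 1 descent step not counted)

6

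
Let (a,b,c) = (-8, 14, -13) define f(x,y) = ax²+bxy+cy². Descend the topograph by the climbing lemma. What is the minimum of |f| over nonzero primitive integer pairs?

translate: b→2 (≡-14 mod 16), so (8,-14,13)→(8,2,7)
flip: (8,2,7)→(7,-2,8)
reduced (well bottom): (7,-2,8) with a≤c, −a<b≤a
well minimum |f| = |-7| = 7 (negative-definite)

7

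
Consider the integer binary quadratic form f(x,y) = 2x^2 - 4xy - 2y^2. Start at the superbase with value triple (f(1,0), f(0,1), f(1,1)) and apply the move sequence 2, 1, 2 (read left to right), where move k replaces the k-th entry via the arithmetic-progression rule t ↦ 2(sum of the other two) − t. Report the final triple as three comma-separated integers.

start (2,-2,-4) = (f(1,0),f(0,1),f(1,1))
replace slot 2: 2·(2+(-4)) − (-2) = -2 → (2,-2,-4)
replace slot 1: 2·((-2)+(-4)) − 2 = -14 → (-14,-2,-4)
replace slot 2: 2·((-14)+(-4)) − (-2) = -34 → (-14,-34,-4)

-14,-34,-4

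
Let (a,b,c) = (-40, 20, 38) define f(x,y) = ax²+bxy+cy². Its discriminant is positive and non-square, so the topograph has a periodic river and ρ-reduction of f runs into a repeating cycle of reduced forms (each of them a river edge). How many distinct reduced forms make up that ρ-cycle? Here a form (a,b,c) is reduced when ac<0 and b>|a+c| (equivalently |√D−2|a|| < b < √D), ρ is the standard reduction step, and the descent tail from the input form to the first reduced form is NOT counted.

D = 6480, ⌊√D⌋ = 80
river: ρ → (38,56,-22)
river: ρ → (-22,76,8)
river: ρ → (8,68,-58)
river: ρ → (-58,48,18)
river: ρ → (18,60,-40)
river: ρ → (-40,20,38)
ρ-cycle length = 6 (tail of 0 descent steps not counted)

6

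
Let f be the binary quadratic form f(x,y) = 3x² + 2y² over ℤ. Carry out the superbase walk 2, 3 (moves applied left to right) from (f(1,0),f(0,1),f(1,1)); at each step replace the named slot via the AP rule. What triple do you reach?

start (3,2,5) = (f(1,0),f(0,1),f(1,1))
replace slot 2: 2·(3+5) − 2 = 14 → (3,14,5)
replace slot 3: 2·(3+14) − 5 = 29 → (3,14,29)

3,14,29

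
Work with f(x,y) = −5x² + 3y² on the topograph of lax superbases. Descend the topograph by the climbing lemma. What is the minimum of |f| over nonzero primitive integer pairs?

descent: ρ → (3,6,-2)  [lands on river]
river: ρ → (-2,6,3)
closes: descent 1, river 2
min |a| on river = 2

2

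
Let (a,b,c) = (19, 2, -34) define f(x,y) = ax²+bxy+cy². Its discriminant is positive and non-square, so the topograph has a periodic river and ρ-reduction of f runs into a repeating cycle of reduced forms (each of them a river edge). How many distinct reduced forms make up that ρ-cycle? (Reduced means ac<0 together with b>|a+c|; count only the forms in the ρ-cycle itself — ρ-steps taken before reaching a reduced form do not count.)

D = 2588, ⌊√D⌋ = 50
descent: ρ → (-34,-2,19)
descent: ρ → (19,40,-13)  [lands on river]
river: ρ → (-13,38,22)
river: ρ → (22,50,-1)
river: ρ → (-1,50,22)
river: ρ → (22,38,-13)
river: ρ → (-13,40,19)
river: ρ → (19,36,-17)
river: ρ → (-17,32,23)
river: ρ → (23,14,-26)
river: ρ → (-26,38,11)
river: ρ → (11,50,-2)
river: ρ → (-2,50,11)
river: ρ → (11,38,-26)
river: ρ → (-26,14,23)
river: ρ → (23,32,-17)
river: ρ → (-17,36,19)
ρ-cycle length = 16 (tail of 2 descent steps not counted)

16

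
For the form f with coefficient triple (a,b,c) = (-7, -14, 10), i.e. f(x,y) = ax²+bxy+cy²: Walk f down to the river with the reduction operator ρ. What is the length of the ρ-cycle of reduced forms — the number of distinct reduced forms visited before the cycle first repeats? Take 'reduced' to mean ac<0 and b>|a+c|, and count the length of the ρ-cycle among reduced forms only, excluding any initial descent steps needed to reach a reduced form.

D = 476, ⌊√D⌋ = 21
descent: ρ → (10,14,-7)  [lands on river]
river: ρ → (-7,14,10)
river: ρ → (10,6,-11)
river: ρ → (-11,16,5)
river: ρ → (5,14,-14)
river: ρ → (-14,14,5)
river: ρ → (5,16,-11)
river: ρ → (-11,6,10)
ρ-cycle length = 8 (tail of 1 descent step not counted)

8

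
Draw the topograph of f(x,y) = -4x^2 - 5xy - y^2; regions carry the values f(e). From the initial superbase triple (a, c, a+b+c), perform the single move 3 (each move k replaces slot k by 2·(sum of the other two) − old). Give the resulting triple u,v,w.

start (-4,-1,-10) = (f(1,0),f(0,1),f(1,1))
replace slot 3: 2·((-4)+(-1)) − (-10) = 0 → (-4,-1,0)

-4,-1,0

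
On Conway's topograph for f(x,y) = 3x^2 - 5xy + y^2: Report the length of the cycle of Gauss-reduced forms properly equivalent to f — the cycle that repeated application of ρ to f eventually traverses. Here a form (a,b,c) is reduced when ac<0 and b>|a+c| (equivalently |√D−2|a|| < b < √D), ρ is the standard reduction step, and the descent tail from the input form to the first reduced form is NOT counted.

D = 13, ⌊√D⌋ = 3
descent: ρ → (1,3,-1)  [lands on river]
river: ρ → (-1,3,1)
ρ-cycle length = 2 (tail of 1 descent step not counted)

2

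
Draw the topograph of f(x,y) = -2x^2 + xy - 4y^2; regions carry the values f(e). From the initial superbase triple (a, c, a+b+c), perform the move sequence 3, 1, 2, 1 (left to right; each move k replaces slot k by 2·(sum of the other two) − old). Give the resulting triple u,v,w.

start (-2,-4,-5) = (f(1,0),f(0,1),f(1,1))
replace slot 3: 2·((-2)+(-4)) − (-5) = -7 → (-2,-4,-7)
replace slot 1: 2·((-4)+(-7)) − (-2) = -20 → (-20,-4,-7)
replace slot 2: 2·((-20)+(-7)) − (-4) = -50 → (-20,-50,-7)
replace slot 1: 2·((-50)+(-7)) − (-20) = -94 → (-94,-50,-7)

-94,-50,-7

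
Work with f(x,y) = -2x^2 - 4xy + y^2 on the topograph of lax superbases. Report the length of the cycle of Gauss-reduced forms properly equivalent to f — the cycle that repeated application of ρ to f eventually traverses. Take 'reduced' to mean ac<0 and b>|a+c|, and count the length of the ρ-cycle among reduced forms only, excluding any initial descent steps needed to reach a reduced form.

D = 24, ⌊√D⌋ = 4
descent: ρ → (1,4,-2)  [lands on river]
river: ρ → (-2,4,1)
ρ-cycle length = 2 (tail of 1 descent step not counted)

2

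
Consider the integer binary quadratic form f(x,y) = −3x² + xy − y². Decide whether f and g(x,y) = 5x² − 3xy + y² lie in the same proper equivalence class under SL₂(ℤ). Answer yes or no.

D₁ = -11, D₂ = -11
f is negative-definite; reduce −f:
−f: flip: (3,-1,1)→(1,1,3)
−f: reduced (well bottom): (1,1,3) with a≤c, −a<b≤a
flip sign back: reduced form of f is (-1,-1,-3)
g: flip: (5,-3,1)→(1,3,5)
g: translate: b→1 (≡3 mod 2), so (1,3,5)→(1,1,3)
g: reduced (well bottom): (1,1,3) with a≤c, −a<b≤a
reduced forms (-1, -1, -3) vs (1, 1, 3) ⇒ inequivalent

no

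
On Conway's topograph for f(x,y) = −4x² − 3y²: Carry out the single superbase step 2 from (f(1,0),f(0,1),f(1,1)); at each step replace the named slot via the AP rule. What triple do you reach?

start (-4,-3,-7) = (f(1,0),f(0,1),f(1,1))
replace slot 2: 2·((-4)+(-7)) − (-3) = -19 → (-4,-19,-7)

-4,-19,-7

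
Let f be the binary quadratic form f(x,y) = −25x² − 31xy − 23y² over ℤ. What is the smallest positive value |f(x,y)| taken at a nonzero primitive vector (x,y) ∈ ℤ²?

translate: b→-19 (≡31 mod 50), so (25,31,23)→(25,-19,17)
flip: (25,-19,17)→(17,19,25)
translate: b→-15 (≡19 mod 34), so (17,19,25)→(17,-15,23)
reduced (well bottom): (17,-15,23) with a≤c, −a<b≤a
well minimum |f| = |-17| = 17 (negative-definite)

17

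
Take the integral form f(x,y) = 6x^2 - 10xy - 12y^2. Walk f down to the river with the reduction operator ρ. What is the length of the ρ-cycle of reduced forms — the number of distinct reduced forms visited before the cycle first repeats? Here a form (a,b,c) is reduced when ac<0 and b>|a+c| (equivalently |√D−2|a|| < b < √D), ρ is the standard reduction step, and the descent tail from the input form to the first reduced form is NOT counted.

D = 388, ⌊√D⌋ = 19
descent: ρ → (-12,10,6)  [lands on river]
river: ρ → (6,14,-8)
river: ρ → (-8,18,2)
river: ρ → (2,18,-8)
river: ρ → (-8,14,6)
river: ρ → (6,10,-12)
river: ρ → (-12,14,4)
river: ρ → (4,18,-4)
river: ρ → (-4,14,12)
river: ρ → (12,10,-6)
river: ρ → (-6,14,8)
river: ρ → (8,18,-2)
river: ρ → (-2,18,8)
river: ρ → (8,14,-6)
river: ρ → (-6,10,12)
river: ρ → (12,14,-4)
river: ρ → (-4,18,4)
river: ρ → (4,14,-12)
ρ-cycle length = 18 (tail of 1 descent step not counted)

18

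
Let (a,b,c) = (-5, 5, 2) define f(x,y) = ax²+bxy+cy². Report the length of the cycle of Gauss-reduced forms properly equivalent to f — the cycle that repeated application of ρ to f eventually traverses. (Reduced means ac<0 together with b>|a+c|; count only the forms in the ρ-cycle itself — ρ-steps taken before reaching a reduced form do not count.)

D = 65, ⌊√D⌋ = 8
river: ρ → (2,7,-2)
river: ρ → (-2,5,5)
river: ρ → (5,5,-2)
river: ρ → (-2,7,2)
river: ρ → (2,5,-5)
river: ρ → (-5,5,2)
ρ-cycle length = 6 (tail of 0 descent steps not counted)

6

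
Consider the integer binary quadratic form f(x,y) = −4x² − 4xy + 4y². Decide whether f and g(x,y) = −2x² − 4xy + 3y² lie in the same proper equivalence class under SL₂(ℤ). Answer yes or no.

D₁ = 80, D₂ = 40
discriminants differ ⇒ not SL₂(ℤ)-equivalent

no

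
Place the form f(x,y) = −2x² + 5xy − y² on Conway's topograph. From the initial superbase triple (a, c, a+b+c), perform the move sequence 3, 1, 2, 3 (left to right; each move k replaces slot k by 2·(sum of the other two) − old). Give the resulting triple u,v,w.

start (-2,-1,2) = (f(1,0),f(0,1),f(1,1))
replace slot 3: 2·((-2)+(-1)) − 2 = -8 → (-2,-1,-8)
replace slot 1: 2·((-1)+(-8)) − (-2) = -16 → (-16,-1,-8)
replace slot 2: 2·((-16)+(-8)) − (-1) = -47 → (-16,-47,-8)
replace slot 3: 2·((-16)+(-47)) − (-8) = -118 → (-16,-47,-118)

-16,-47,-118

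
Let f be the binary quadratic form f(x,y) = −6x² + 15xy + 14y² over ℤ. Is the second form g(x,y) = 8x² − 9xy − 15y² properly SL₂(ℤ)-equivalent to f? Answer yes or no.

D₁ = 561, D₂ = 561
river cycle of f (length 16): (14, 13, -7), (-7, 15, 12), (12, 9, -10), (-10, 11, 11), (11, 11, -10), (-10, 9, 12), (12, 15, -7), (-7, 13, 14), (14, 15, -6), (-6, 21, 5), … (6 more)
river cycle of g (length 10): (-15, 9, 8), (8, 23, -1), (-1, 23, 8), (8, 9, -15), (-15, 21, 2), (2, 23, -4), (-4, 17, 17), (17, 17, -4), (-4, 23, 2), (2, 21, -15)
cycles differ ⇒ inequivalent

no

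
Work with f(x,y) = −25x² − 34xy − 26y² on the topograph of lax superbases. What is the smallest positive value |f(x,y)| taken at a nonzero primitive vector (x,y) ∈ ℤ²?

translate: b→-16 (≡34 mod 50), so (25,34,26)→(25,-16,17)
flip: (25,-16,17)→(17,16,25)
reduced (well bottom): (17,16,25) with a≤c, −a<b≤a
well minimum |f| = |-17| = 17 (negative-definite)

17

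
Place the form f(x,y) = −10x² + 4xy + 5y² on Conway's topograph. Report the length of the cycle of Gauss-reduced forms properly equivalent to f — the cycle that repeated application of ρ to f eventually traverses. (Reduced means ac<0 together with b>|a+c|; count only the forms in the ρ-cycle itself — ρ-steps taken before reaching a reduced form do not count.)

D = 216, ⌊√D⌋ = 14
descent: ρ → (5,6,-9)  [lands on river]
river: ρ → (-9,12,2)
river: ρ → (2,12,-9)
river: ρ → (-9,6,5)
river: ρ → (5,14,-1)
river: ρ → (-1,14,5)
ρ-cycle length = 6 (tail of 1 descent step not counted)

6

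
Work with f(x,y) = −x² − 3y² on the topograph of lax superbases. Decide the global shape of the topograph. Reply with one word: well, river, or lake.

D = b²−4ac = 0² − 4·(-1)·(-3) = -12
D < 0 ⇒ definite ⇒ every region one sign ⇒ single well

well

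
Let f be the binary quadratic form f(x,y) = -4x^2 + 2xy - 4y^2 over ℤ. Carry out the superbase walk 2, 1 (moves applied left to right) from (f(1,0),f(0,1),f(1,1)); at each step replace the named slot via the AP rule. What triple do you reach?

start (-4,-4,-6) = (f(1,0),f(0,1),f(1,1))
replace slot 2: 2·((-4)+(-6)) − (-4) = -16 → (-4,-16,-6)
replace slot 1: 2·((-16)+(-6)) − (-4) = -40 → (-40,-16,-6)

-40,-16,-6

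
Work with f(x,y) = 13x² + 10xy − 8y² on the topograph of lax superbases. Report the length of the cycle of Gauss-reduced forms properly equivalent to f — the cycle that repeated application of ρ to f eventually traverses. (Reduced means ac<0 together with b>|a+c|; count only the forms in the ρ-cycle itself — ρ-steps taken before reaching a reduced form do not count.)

D = 516, ⌊√D⌋ = 22
river: ρ → (-8,22,1)
river: ρ → (1,22,-8)
river: ρ → (-8,10,13)
river: ρ → (13,16,-5)
river: ρ → (-5,14,16)
river: ρ → (16,18,-3)
river: ρ → (-3,18,16)
river: ρ → (16,14,-5)
river: ρ → (-5,16,13)
river: ρ → (13,10,-8)
ρ-cycle length = 10 (tail of 0 descent steps not counted)

10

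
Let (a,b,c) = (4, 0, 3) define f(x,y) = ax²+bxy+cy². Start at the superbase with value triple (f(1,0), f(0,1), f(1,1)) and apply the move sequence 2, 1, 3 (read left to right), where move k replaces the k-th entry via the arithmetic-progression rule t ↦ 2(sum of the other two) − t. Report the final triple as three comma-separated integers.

start (4,3,7) = (f(1,0),f(0,1),f(1,1))
replace slot 2: 2·(4+7) − 3 = 19 → (4,19,7)
replace slot 1: 2·(19+7) − 4 = 48 → (48,19,7)
replace slot 3: 2·(48+19) − 7 = 127 → (48,19,127)

48,19,127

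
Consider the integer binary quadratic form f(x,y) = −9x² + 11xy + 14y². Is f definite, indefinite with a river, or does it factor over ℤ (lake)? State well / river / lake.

D = b²−4ac = 11² − 4·(-9)·14 = 625
D = 25² is a perfect square ⇒ form factors over ℤ ⇒ lakes

lake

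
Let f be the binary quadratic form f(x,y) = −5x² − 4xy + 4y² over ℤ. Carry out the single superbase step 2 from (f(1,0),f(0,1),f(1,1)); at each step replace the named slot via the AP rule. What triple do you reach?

start (-5,4,-5) = (f(1,0),f(0,1),f(1,1))
replace slot 2: 2·((-5)+(-5)) − 4 = -24 → (-5,-24,-5)

-5,-24,-5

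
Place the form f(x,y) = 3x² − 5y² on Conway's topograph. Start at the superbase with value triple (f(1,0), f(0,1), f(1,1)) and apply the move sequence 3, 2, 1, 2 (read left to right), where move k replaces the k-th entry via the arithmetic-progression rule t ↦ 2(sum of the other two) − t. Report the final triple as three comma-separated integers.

start (3,-5,-2) = (f(1,0),f(0,1),f(1,1))
replace slot 3: 2·(3+(-5)) − (-2) = -2 → (3,-5,-2)
replace slot 2: 2·(3+(-2)) − (-5) = 7 → (3,7,-2)
replace slot 1: 2·(7+(-2)) − 3 = 7 → (7,7,-2)
replace slot 2: 2·(7+(-2)) − 7 = 3 → (7,3,-2)

7,3,-2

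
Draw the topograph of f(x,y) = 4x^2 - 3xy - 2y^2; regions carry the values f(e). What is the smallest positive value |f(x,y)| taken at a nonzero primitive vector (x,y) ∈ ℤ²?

descent: ρ → (-2,3,4)  [lands on river]
river: ρ → (4,5,-1)
river: ρ → (-1,5,4)
river: ρ → (4,3,-2)
river: ρ → (-2,5,2)
river: ρ → (2,3,-4)
river: ρ → (-4,5,1)
river: ρ → (1,5,-4)
river: ρ → (-4,3,2)
river: ρ → (2,5,-2)
closes: descent 1, river 10
min |a| on river = 1

1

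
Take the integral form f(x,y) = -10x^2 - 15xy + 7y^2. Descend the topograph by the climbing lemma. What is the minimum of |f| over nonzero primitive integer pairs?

descent: ρ → (7,15,-10)  [lands on river]
river: ρ → (-10,5,12)
river: ρ → (12,19,-3)
river: ρ → (-3,17,18)
river: ρ → (18,19,-2)
river: ρ → (-2,21,8)
river: ρ → (8,11,-12)
river: ρ → (-12,13,7)
closes: descent 1, river 8
min |a| on river = 2

2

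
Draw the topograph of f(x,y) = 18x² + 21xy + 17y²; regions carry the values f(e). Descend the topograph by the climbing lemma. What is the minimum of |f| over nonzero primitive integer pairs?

translate: b→-15 (≡21 mod 36), so (18,21,17)→(18,-15,14)
flip: (18,-15,14)→(14,15,18)
translate: b→-13 (≡15 mod 28), so (14,15,18)→(14,-13,17)
reduced (well bottom): (14,-13,17) with a≤c, −a<b≤a
well minimum = a = 14

14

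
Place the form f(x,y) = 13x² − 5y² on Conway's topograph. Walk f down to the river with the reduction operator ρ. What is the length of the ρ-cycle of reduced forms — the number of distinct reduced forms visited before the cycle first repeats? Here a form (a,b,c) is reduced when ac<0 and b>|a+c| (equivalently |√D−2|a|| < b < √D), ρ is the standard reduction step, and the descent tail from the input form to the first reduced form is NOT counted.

D = 260, ⌊√D⌋ = 16
descent: ρ → (-5,10,8)  [lands on river]
river: ρ → (8,6,-7)
river: ρ → (-7,8,7)
river: ρ → (7,6,-8)
river: ρ → (-8,10,5)
river: ρ → (5,10,-8)
river: ρ → (-8,6,7)
river: ρ → (7,8,-7)
river: ρ → (-7,6,8)
river: ρ → (8,10,-5)
ρ-cycle length = 10 (tail of 1 descent step not counted)

10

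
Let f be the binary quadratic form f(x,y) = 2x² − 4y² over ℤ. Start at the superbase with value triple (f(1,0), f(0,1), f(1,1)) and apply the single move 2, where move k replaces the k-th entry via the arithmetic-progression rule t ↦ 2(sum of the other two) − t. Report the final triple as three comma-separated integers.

start (2,-4,-2) = (f(1,0),f(0,1),f(1,1))
replace slot 2: 2·(2+(-2)) − (-4) = 4 → (2,4,-2)

2,4,-2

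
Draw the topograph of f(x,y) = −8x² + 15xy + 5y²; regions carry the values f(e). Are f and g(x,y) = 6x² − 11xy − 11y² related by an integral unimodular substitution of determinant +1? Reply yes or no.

D₁ = 385, D₂ = 385
river cycle of f (length 10): (5, 15, -8), (-8, 17, 3), (3, 19, -2), (-2, 17, 12), (12, 7, -7), (-7, 7, 12), (12, 17, -2), (-2, 19, 3), (3, 17, -8), (-8, 15, 5)
river cycle of g (length 12): (-11, 11, 6), (6, 13, -9), (-9, 5, 10), (10, 15, -4), (-4, 17, 6), (6, 19, -1), (-1, 19, 6), (6, 17, -4), (-4, 15, 10), (10, 5, -9), … (2 more)
cycles differ ⇒ inequivalent

no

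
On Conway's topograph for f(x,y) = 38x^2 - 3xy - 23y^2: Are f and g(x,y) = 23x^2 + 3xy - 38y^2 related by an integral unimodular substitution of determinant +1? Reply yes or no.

D₁ = 3505, D₂ = 3505
river cycle of f (length 30): (-23, 49, 12), (12, 47, -27), (-27, 7, 32), (32, 57, -2), (-2, 59, 3), (3, 55, -40), (-40, 25, 18), (18, 47, -18), (-18, 25, 40), (40, 55, -3), … (20 more)
river cycle of g (length 30): (23, 49, -12), (-12, 47, 27), (27, 7, -32), (-32, 57, 2), (2, 59, -3), (-3, 55, 40), (40, 25, -18), (-18, 47, 18), (18, 25, -40), (-40, 55, 3), … (20 more)
cycles differ ⇒ inequivalent

no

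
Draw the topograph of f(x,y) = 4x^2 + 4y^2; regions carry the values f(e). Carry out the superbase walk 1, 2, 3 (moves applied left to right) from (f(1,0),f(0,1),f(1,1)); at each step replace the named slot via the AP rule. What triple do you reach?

start (4,4,8) = (f(1,0),f(0,1),f(1,1))
replace slot 1: 2·(4+8) − 4 = 20 → (20,4,8)
replace slot 2: 2·(20+8) − 4 = 52 → (20,52,8)
replace slot 3: 2·(20+52) − 8 = 136 → (20,52,136)

20,52,136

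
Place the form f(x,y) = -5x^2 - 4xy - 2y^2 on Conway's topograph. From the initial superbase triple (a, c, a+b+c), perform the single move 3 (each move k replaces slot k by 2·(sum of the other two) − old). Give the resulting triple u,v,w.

start (-5,-2,-11) = (f(1,0),f(0,1),f(1,1))
replace slot 3: 2·((-5)+(-2)) − (-11) = -3 → (-5,-2,-3)

-5,-2,-3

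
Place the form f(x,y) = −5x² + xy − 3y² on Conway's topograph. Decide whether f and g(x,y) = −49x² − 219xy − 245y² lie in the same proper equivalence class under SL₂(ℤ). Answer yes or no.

D₁ = -59, D₂ = -59
f is negative-definite; reduce −f:
−f: flip: (5,-1,3)→(3,1,5)
−f: reduced (well bottom): (3,1,5) with a≤c, −a<b≤a
flip sign back: reduced form of f is (-3,-1,-5)
g is negative-definite; reduce −g:
−g: translate: b→23 (≡219 mod 98), so (49,219,245)→(49,23,3)
−g: flip: (49,23,3)→(3,-23,49)
−g: translate: b→1 (≡-23 mod 6), so (3,-23,49)→(3,1,5)
−g: reduced (well bottom): (3,1,5) with a≤c, −a<b≤a
flip sign back: reduced form of g is (-3,-1,-5)
reduced forms (-3, -1, -5) vs (-3, -1, -5) ⇒ equivalent

yes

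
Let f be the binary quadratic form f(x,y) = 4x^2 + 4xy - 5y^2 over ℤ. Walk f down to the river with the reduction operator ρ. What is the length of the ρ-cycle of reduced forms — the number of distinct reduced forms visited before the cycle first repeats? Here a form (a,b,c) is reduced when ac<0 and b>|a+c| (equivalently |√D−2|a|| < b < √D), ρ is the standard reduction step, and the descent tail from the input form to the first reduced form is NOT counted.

D = 96, ⌊√D⌋ = 9
river: ρ → (-5,6,3)
river: ρ → (3,6,-5)
river: ρ → (-5,4,4)
river: ρ → (4,4,-5)
ρ-cycle length = 4 (tail of 0 descent steps not counted)

4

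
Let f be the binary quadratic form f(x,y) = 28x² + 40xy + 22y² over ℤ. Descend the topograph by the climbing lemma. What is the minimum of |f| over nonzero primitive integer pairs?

translate: b→-16 (≡40 mod 56), so (28,40,22)→(28,-16,10)
flip: (28,-16,10)→(10,16,28)
translate: b→-4 (≡16 mod 20), so (10,16,28)→(10,-4,22)
reduced (well bottom): (10,-4,22) with a≤c, −a<b≤a
well minimum = a = 10

10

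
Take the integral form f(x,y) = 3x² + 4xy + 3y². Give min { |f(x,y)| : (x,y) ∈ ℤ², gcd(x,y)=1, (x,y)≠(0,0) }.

translate: b→-2 (≡4 mod 6), so (3,4,3)→(3,-2,2)
flip: (3,-2,2)→(2,2,3)
reduced (well bottom): (2,2,3) with a≤c, −a<b≤a
well minimum = a = 2

2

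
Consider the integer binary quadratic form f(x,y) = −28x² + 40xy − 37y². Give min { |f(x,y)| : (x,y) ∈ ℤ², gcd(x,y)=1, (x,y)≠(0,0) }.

translate: b→16 (≡-40 mod 56), so (28,-40,37)→(28,16,25)
flip: (28,16,25)→(25,-16,28)
reduced (well bottom): (25,-16,28) with a≤c, −a<b≤a
well minimum |f| = |-25| = 25 (negative-definite)

25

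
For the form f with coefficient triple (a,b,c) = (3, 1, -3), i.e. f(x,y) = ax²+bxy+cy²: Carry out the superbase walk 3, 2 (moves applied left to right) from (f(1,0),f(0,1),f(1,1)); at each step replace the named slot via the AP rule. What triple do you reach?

start (3,-3,1) = (f(1,0),f(0,1),f(1,1))
replace slot 3: 2·(3+(-3)) − 1 = -1 → (3,-3,-1)
replace slot 2: 2·(3+(-1)) − (-3) = 7 → (3,7,-1)

3,7,-1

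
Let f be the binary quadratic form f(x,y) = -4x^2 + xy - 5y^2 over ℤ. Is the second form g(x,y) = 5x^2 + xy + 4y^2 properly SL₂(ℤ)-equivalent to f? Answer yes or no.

D₁ = -79, D₂ = -79
f is negative-definite; reduce −f:
−f: reduced (well bottom): (4,-1,5) with a≤c, −a<b≤a
flip sign back: reduced form of f is (-4,1,-5)
g: flip: (5,1,4)→(4,-1,5)
g: reduced (well bottom): (4,-1,5) with a≤c, −a<b≤a
reduced forms (-4, 1, -5) vs (4, -1, 5) ⇒ inequivalent

no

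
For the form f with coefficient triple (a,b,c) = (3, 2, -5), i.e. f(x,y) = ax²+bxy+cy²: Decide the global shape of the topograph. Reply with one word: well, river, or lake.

D = b²−4ac = 2² − 4·3·(-5) = 64
D = 8² is a perfect square ⇒ form factors over ℤ ⇒ lakes

lake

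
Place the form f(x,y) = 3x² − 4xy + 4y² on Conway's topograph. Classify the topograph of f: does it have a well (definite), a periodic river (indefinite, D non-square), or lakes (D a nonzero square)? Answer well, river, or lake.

D = b²−4ac = (-4)² − 4·3·4 = -32
D < 0 ⇒ definite ⇒ every region one sign ⇒ single well

well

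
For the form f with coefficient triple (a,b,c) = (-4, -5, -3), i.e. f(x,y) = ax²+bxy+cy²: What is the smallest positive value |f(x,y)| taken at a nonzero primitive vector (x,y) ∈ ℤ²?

translate: b→-3 (≡5 mod 8), so (4,5,3)→(4,-3,2)
flip: (4,-3,2)→(2,3,4)
translate: b→-1 (≡3 mod 4), so (2,3,4)→(2,-1,3)
reduced (well bottom): (2,-1,3) with a≤c, −a<b≤a
well minimum |f| = |-2| = 2 (negative-definite)

2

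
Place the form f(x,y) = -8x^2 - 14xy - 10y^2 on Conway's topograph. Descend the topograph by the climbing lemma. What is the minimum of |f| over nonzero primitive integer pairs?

translate: b→-2 (≡14 mod 16), so (8,14,10)→(8,-2,4)
flip: (8,-2,4)→(4,2,8)
reduced (well bottom): (4,2,8) with a≤c, −a<b≤a
well minimum |f| = |-4| = 4 (negative-definite)

4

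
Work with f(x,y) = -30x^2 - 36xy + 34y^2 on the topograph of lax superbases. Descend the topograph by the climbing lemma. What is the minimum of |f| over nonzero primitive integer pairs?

descent: ρ → (34,36,-30)  [lands on river]
river: ρ → (-30,24,40)
river: ρ → (40,56,-14)
river: ρ → (-14,56,40)
river: ρ → (40,24,-30)
river: ρ → (-30,36,34)
river: ρ → (34,32,-32)
river: ρ → (-32,32,34)
closes: descent 1, river 8
min |a| on river = 14

14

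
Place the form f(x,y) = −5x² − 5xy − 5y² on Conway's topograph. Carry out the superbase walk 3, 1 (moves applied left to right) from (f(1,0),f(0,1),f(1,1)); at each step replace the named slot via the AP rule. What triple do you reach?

start (-5,-5,-15) = (f(1,0),f(0,1),f(1,1))
replace slot 3: 2·((-5)+(-5)) − (-15) = -5 → (-5,-5,-5)
replace slot 1: 2·((-5)+(-5)) − (-5) = -15 → (-15,-5,-5)

-15,-5,-5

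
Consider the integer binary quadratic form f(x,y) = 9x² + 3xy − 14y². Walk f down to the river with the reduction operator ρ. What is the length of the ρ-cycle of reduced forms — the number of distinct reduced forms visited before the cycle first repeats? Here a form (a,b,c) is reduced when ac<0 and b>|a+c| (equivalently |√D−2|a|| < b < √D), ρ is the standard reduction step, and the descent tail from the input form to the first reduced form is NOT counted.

D = 513, ⌊√D⌋ = 22
descent: ρ → (-14,-3,9)
descent: ρ → (9,21,-2)  [lands on river]
river: ρ → (-2,19,19)
river: ρ → (19,19,-2)
river: ρ → (-2,21,9)
river: ρ → (9,15,-8)
river: ρ → (-8,17,7)
river: ρ → (7,11,-14)
river: ρ → (-14,17,4)
river: ρ → (4,15,-18)
river: ρ → (-18,21,1)
river: ρ → (1,21,-18)
river: ρ → (-18,15,4)
river: ρ → (4,17,-14)
river: ρ → (-14,11,7)
river: ρ → (7,17,-8)
river: ρ → (-8,15,9)
ρ-cycle length = 16 (tail of 2 descent steps not counted)

16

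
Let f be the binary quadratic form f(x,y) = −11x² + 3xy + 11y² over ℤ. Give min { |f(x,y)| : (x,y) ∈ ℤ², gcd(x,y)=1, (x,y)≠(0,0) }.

river: ρ → (11,19,-3)
river: ρ → (-3,17,17)
river: ρ → (17,17,-3)
river: ρ → (-3,19,11)
river: ρ → (11,3,-11)
river: ρ → (-11,19,3)
river: ρ → (3,17,-17)
river: ρ → (-17,17,3)
river: ρ → (3,19,-11)
river: ρ → (-11,3,11)
closes: descent 0, river 10
min |a| on river = 3

3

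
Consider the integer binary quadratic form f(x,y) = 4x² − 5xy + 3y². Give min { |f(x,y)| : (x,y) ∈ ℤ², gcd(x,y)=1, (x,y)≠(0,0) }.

translate: b→3 (≡-5 mod 8), so (4,-5,3)→(4,3,2)
flip: (4,3,2)→(2,-3,4)
translate: b→1 (≡-3 mod 4), so (2,-3,4)→(2,1,3)
reduced (well bottom): (2,1,3) with a≤c, −a<b≤a
well minimum = a = 2

2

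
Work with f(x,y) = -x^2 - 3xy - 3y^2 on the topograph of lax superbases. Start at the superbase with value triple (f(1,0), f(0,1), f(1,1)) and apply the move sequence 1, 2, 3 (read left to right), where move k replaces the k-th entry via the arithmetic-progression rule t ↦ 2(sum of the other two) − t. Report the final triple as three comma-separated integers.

start (-1,-3,-7) = (f(1,0),f(0,1),f(1,1))
replace slot 1: 2·((-3)+(-7)) − (-1) = -19 → (-19,-3,-7)
replace slot 2: 2·((-19)+(-7)) − (-3) = -49 → (-19,-49,-7)
replace slot 3: 2·((-19)+(-49)) − (-7) = -129 → (-19,-49,-129)

-19,-49,-129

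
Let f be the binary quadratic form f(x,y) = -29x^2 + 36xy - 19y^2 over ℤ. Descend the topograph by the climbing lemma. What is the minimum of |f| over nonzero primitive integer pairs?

translate: b→22 (≡-36 mod 58), so (29,-36,19)→(29,22,12)
flip: (29,22,12)→(12,-22,29)
translate: b→2 (≡-22 mod 24), so (12,-22,29)→(12,2,19)
reduced (well bottom): (12,2,19) with a≤c, −a<b≤a
well minimum |f| = |-12| = 12 (negative-definite)

12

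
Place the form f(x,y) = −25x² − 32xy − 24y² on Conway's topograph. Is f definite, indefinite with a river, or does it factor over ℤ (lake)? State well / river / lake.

D = b²−4ac = (-32)² − 4·(-25)·(-24) = -1376
D < 0 ⇒ definite ⇒ every region one sign ⇒ single well

well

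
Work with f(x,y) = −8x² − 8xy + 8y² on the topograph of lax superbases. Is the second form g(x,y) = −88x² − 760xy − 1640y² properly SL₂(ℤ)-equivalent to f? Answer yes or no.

D₁ = 320, D₂ = 320
river cycle of f (length 2): (8, 8, -8), (-8, 8, 8)
river cycle of g (length 2): (-8, 8, 8), (8, 8, -8)
cycles coincide ⇒ equivalent

yes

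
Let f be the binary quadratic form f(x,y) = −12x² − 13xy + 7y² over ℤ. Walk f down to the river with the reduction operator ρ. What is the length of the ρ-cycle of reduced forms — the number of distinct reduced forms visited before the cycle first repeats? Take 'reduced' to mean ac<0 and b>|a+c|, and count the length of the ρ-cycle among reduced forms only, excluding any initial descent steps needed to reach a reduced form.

D = 505, ⌊√D⌋ = 22
descent: ρ → (7,13,-12)  [lands on river]
river: ρ → (-12,11,8)
river: ρ → (8,21,-2)
river: ρ → (-2,19,18)
river: ρ → (18,17,-3)
river: ρ → (-3,19,12)
river: ρ → (12,5,-10)
river: ρ → (-10,15,7)
ρ-cycle length = 8 (tail of 1 descent step not counted)

8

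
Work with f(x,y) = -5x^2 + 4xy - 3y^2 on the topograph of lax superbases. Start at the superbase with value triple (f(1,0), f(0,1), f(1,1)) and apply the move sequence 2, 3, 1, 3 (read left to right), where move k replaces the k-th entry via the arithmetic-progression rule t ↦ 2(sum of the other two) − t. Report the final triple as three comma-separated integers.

start (-5,-3,-4) = (f(1,0),f(0,1),f(1,1))
replace slot 2: 2·((-5)+(-4)) − (-3) = -15 → (-5,-15,-4)
replace slot 3: 2·((-5)+(-15)) − (-4) = -36 → (-5,-15,-36)
replace slot 1: 2·((-15)+(-36)) − (-5) = -97 → (-97,-15,-36)
replace slot 3: 2·((-97)+(-15)) − (-36) = -188 → (-97,-15,-188)

-97,-15,-188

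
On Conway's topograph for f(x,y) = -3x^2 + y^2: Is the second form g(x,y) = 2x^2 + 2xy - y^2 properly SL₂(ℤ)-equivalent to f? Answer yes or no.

D₁ = 12, D₂ = 12
river cycle of f (length 2): (1, 2, -2), (-2, 2, 1)
river cycle of g (length 2): (-1, 2, 2), (2, 2, -1)
cycles differ ⇒ inequivalent

no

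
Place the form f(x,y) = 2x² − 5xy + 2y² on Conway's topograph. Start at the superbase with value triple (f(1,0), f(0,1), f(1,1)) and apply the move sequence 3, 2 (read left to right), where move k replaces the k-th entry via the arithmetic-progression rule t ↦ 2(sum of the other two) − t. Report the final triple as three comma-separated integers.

start (2,2,-1) = (f(1,0),f(0,1),f(1,1))
replace slot 3: 2·(2+2) − (-1) = 9 → (2,2,9)
replace slot 2: 2·(2+9) − 2 = 20 → (2,20,9)

2,20,9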